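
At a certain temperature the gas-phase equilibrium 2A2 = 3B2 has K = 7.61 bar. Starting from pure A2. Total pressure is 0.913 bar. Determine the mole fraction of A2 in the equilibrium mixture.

y_A2 = 0.233

Let X = conversion of A2 (basis 1 mol A2); extent of reaction ξ = 0.5X.
Moles: n_A2 = 1 − X; n_B2 = 1.5X.
n_T = Σnᵢ = 1 + 0.5X.
Mole fractions y_i = n_i/n_T; K = p_B2^3 / (p_A2^2) with p_i = y_i·P.
Setting this equal to 7.61 bar and taking the physical root (0 < X < 1) gives X = 0.687.
Then n_A2 = 0.313, n_T = 1.34, so y_A2 = 0.233.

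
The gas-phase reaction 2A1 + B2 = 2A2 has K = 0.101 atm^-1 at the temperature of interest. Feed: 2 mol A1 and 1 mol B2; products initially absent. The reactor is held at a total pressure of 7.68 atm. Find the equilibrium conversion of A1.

X = 0.309

Let X = conversion of A1 (basis 2 mol A1); extent of reaction ξ = X.
At extent ξ: n_A1 = 2 − 2X; n_B2 = 1 − X; n_A2 = 2X.
n_T = Σnᵢ = 3 − X.
With p_i = (n_i/n_T)P, K = p_A2^2 / (p_A1^2 p_B2).
Setting this equal to 0.101 atm^-1 and taking the physical root (0 < X < 1) gives X = 0.309.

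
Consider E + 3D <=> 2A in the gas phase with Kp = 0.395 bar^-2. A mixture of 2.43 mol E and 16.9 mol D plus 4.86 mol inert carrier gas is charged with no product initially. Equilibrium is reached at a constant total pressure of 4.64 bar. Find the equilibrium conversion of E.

Basis: 2.43 mol E initially; let X = conversion of E. Extent ξ = 2.43X.
Mole table: n_E = 2.43 − 2.43X; n_D = 16.9 − 7.29X; n_A = 4.86X; n_I = 4.86 (inert).
n_T = Σnᵢ = 24.2 − 4.86X.
y_i = n_i/n_T, p_i = y_i·P. Kp = p_A^2 / (p_E p_D^3).
Substituting and setting equal to 0.395 bar^-2 gives a polynomial in X; the root in (0,1) is X = 0.788.

X = 0.788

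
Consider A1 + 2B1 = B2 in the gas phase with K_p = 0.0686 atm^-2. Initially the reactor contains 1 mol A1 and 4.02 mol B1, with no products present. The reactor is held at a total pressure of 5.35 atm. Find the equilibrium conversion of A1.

X = 0.524

Basis: 1 mol A1 initially; let X = conversion of A1. Extent ξ = X.
Species balance: n_A1 = 1 − X; n_B1 = 4.02 − 2X; n_B2 = X.
n_T = Σnᵢ = 5.02 − 2X.
y_i = n_i/n_T, p_i = y_i·P. K_p = p_B2 / (p_A1 p_B1^2).
This yields a degree-3 equation in X; solving on (0,1), X = 0.524.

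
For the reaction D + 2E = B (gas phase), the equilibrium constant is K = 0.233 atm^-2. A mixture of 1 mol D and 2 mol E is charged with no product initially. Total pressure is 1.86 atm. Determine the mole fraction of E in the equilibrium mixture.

y_E = 0.607

Basis: 1 mol D initially; let X = conversion of D. Extent ξ = X.
Species balance: n_D = 1 − X; n_E = 2 − 2X; n_B = X.
Total moles n_T = 3 − 2X.
Mole fractions y_i = n_i/n_T; K = p_B / (p_D p_E^2) with p_i = y_i·P.
Substituting and setting equal to 0.233 atm^-2 gives a polynomial in X; the root in (0,1) is X = 0.229.
Then n_E = 1.54, n_T = 2.54, so y_E = 0.607.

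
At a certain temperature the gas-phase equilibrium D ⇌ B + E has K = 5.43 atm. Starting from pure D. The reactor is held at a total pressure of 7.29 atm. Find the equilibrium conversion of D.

Take 1 mol D as basis and let X be its fractional conversion, so ξ = X.
At extent ξ: n_D = 1 − X; n_B = X; n_E = X.
Total moles n_T = 1 + X.
y_i = n_i/n_T, p_i = y_i·P. K = p_B p_E / (p_D).
This yields a degree-2 equation in X; solving on (0,1), X = 0.653.

X = 0.653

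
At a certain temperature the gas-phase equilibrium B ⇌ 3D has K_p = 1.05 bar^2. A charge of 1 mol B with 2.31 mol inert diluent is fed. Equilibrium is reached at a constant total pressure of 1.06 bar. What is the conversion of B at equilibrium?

X = 0.640

Basis: 1 mol B initially; let X = conversion of B. Extent ξ = X.
At extent ξ: n_B = 1 − X; n_D = 3X; n_I = 2.31 (inert).
n_T = Σnᵢ = 3.31 + 2X.
With p_i = (n_i/n_T)P, K_p = p_D^3 / (p_B).
This yields a degree-3 equation in X; solving on (0,1), X = 0.640.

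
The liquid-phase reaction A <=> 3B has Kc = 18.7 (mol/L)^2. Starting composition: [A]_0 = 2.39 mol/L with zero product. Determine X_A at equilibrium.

Let X = conversion of A; extent ξ = 2.39·X mol/L.
Concentrations: [A] = 2.39 − 2.39X; [B] = 7.17X.
Kc = [B]^3 / ([A]).
Setting equal to 18.7 and solving for X on (0,1) gives X = 0.414.

X = 0.414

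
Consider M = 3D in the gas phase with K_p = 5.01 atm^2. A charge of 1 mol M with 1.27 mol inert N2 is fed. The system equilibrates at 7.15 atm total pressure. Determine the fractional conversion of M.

Let X = conversion of M (basis 1 mol M); extent of reaction ξ = X.
Moles: n_M = 1 − X; n_D = 3X; n_I = 1.27 (inert).
Total moles n_T = 2.27 + 2X.
y_i = n_i/n_T, p_i = y_i·P. K_p = p_D^3 / (p_M).
This yields a degree-3 equation in X; solving on (0,1), X = 0.276.

X = 0.276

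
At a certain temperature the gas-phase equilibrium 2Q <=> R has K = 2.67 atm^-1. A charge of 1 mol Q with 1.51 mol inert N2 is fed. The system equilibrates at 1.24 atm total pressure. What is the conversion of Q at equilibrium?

X = 0.564

Let X = conversion of Q (basis 1 mol Q); extent of reaction ξ = 0.5X.
At extent ξ: n_Q = 1 − X; n_R = 0.5X; n_I = 1.51 (inert).
n_T = Σnᵢ = 2.51 − 0.5X.
With p_i = (n_i/n_T)P, K = p_R / (p_Q^2).
Equating to 2.67 atm^-1 and solving on 0 < X < 1: X = 0.564.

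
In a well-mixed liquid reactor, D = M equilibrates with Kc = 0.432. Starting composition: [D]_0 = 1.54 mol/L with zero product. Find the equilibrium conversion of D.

Let X = conversion of D; extent ξ = 1.54·X mol/L.
Concentrations: [D] = 1.54 − 1.54X; [M] = 1.54X.
Kc = [M] / ([D]).
Solving Kc = 0.432 for X ∈ (0,1): X = 0.302.

X = 0.302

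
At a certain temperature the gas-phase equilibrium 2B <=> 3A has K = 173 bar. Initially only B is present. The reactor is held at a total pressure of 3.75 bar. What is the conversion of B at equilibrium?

Let X = conversion of B (basis 1 mol B); extent of reaction ξ = 0.5X.
Mole table: n_B = 1 − X; n_A = 1.5X.
Summing: n_T = 1 + 0.5X.
Mole fractions y_i = n_i/n_T; K = p_A^3 / (p_B^2) with p_i = y_i·P.
Substituting and setting equal to 173 bar gives a polynomial in X; the root in (0,1) is X = 0.828.

X = 0.828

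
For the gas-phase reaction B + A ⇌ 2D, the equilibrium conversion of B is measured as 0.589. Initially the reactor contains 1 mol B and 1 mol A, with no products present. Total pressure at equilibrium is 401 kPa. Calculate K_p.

Basis: 1 mol B initially; let X = conversion of B. Extent ξ = X.
At extent ξ: n_B = 1 − X; n_A = 1 − X; n_D = 2X.
Total moles n_T = 2 (Δν = 0, constant).
At X = 0.589: n_B = 0.411, n_A = 0.411, n_D = 1.18, n_T = 2.
p_i = (n_i/n_T)·P. K_p = p_D^2 / (p_B p_A) = 8.21.

K_p = 8.21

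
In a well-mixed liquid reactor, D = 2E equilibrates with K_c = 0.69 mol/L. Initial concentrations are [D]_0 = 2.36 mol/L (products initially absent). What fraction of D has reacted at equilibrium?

X = 0.236

Let X = conversion of D; extent ξ = 2.36·X mol/L.
Concentrations: [D] = 2.36 − 2.36X; [E] = 4.72X.
K_c = [E]^2 / ([D]).
Setting equal to 0.69 and solving for X on (0,1) gives X = 0.236.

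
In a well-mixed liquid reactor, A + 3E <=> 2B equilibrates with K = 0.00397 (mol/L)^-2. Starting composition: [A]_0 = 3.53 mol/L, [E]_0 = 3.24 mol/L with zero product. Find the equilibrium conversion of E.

Let X = conversion of E; extent ξ = 3.24X/3 mol/L.
Concentrations: [A] = 3.53 − 1.08X; [E] = 3.24 − 3.24X; [B] = 2.16X.
K = [B]^2 / ([A] [E]^3).
This equals 0.00397 at X = 0.215 (the root in 0 < X < 1).

X = 0.215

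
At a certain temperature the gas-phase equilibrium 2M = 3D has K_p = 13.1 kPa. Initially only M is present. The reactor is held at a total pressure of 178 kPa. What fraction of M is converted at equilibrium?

Basis: 1 mol M initially; let X = conversion of M. Extent ξ = 0.5X.
Species balance: n_M = 1 − X; n_D = 1.5X.
n_T = Σnᵢ = 1 + 0.5X.
Mole fractions y_i = n_i/n_T; K_p = p_D^3 / (p_M^2) with p_i = y_i·P.
Substituting and setting equal to 13.1 kPa gives a polynomial in X; the root in (0,1) is X = 0.241.

X = 0.241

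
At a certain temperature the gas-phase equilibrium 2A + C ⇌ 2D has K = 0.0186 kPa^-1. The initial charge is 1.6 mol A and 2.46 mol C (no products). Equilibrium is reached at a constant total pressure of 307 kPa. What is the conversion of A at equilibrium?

Let X = conversion of A (basis 1.6 mol A); extent of reaction ξ = 0.8X.
Mole table: n_A = 1.6 − 1.6X; n_C = 2.46 − 0.8X; n_D = 1.6X.
n_T = Σnᵢ = 4.06 − 0.8X.
Mole fractions y_i = n_i/n_T; K = p_D^2 / (p_A^2 p_C) with p_i = y_i·P.
Setting this equal to 0.0186 kPa^-1 and taking the physical root (0 < X < 1) gives X = 0.639.

X = 0.639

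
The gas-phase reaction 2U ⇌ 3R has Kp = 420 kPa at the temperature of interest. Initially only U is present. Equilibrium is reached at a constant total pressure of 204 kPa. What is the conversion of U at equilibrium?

X = 0.544

Let X = conversion of U (basis 1 mol U); extent of reaction ξ = 0.5X.
Moles: n_U = 1 − X; n_R = 1.5X.
n_T = Σnᵢ = 1 + 0.5X.
y_i = n_i/n_T, p_i = y_i·P. Kp = p_R^3 / (p_U^2).
Substituting and setting equal to 420 kPa gives a polynomial in X; the root in (0,1) is X = 0.544.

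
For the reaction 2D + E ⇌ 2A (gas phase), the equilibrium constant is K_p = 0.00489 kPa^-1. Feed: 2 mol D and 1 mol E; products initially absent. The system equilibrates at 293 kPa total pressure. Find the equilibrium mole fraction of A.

y_A = 0.281

Take 2 mol D as basis and let X be its fractional conversion, so ξ = X.
Moles: n_D = 2 − 2X; n_E = 1 − X; n_A = 2X.
Total moles n_T = 3 − X.
Mole fractions y_i = n_i/n_T; K_p = p_A^2 / (p_D^2 p_E) with p_i = y_i·P.
Equating to 0.00489 kPa^-1 and solving on 0 < X < 1: X = 0.369.
Then n_A = 0.739, n_T = 2.63, so y_A = 0.281.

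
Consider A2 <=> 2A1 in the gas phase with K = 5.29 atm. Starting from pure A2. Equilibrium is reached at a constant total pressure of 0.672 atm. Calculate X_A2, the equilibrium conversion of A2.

X = 0.814

Basis: 1 mol A2 initially; let X = conversion of A2. Extent ξ = X.
Moles: n_A2 = 1 − X; n_A1 = 2X.
Total moles n_T = 1 + X.
With p_i = (n_i/n_T)P, K = p_A1^2 / (p_A2).
Setting this equal to 5.29 atm and taking the physical root (0 < X < 1) gives X = 0.814.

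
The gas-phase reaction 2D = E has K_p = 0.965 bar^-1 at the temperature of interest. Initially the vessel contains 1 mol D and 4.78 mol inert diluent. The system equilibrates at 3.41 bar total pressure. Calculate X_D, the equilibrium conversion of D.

X = 0.410

Basis: 1 mol D initially; let X = conversion of D. Extent ξ = 0.5X.
Species balance: n_D = 1 − X; n_E = 0.5X; n_I = 4.78 (inert).
Total moles n_T = 5.78 − 0.5X.
With p_i = (n_i/n_T)P, K_p = p_E / (p_D^2).
Equating to 0.965 bar^-1 and solving on 0 < X < 1: X = 0.410.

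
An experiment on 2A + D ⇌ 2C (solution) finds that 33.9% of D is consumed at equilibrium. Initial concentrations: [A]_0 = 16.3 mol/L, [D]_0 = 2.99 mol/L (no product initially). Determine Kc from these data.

Let X = conversion of D.
Concentrations: [A] = 16.3 − 5.98X; [D] = 2.99 − 2.99X; [C] = 5.98X.
At X = 0.339: [A] = 14.3, [D] = 1.98, [C] = 2.03.
Kc = [C]^2 / ([A]^2 [D]) = 0.0102 L/mol.

Kc = 0.0102 L/mol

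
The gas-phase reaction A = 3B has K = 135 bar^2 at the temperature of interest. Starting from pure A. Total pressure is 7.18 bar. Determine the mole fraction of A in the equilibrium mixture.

y_A = 0.197

Take 1 mol A as basis and let X be its fractional conversion, so ξ = X.
At extent ξ: n_A = 1 − X; n_B = 3X.
n_T = Σnᵢ = 1 + 2X.
y_i = n_i/n_T, p_i = y_i·P. K = p_B^3 / (p_A).
Setting this equal to 135 bar^2 and taking the physical root (0 < X < 1) gives X = 0.575.
Then n_A = 0.425, n_T = 2.15, so y_A = 0.197.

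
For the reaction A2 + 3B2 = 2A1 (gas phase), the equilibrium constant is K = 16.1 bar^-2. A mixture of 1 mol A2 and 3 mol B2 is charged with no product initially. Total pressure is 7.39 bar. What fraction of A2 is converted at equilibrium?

Basis: 1 mol A2 initially; let X = conversion of A2. Extent ξ = X.
At extent ξ: n_A2 = 1 − X; n_B2 = 3 − 3X; n_A1 = 2X.
Total moles n_T = 4 − 2X.
With p_i = (n_i/n_T)P, K = p_A1^2 / (p_A2 p_B2^3).
Substituting and setting equal to 16.1 bar^-2 gives a polynomial in X; the root in (0,1) is X = 0.841.

X = 0.841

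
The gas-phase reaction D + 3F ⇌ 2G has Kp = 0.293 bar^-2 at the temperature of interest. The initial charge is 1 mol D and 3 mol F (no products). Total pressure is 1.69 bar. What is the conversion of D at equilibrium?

X = 0.324

Take 1 mol D as basis and let X be its fractional conversion, so ξ = X.
Moles: n_D = 1 − X; n_F = 3 − 3X; n_G = 2X.
Total moles n_T = 4 − 2X.
Mole fractions y_i = n_i/n_T; Kp = p_G^2 / (p_D p_F^3) with p_i = y_i·P.
Setting this equal to 0.293 bar^-2 and taking the physical root (0 < X < 1) gives X = 0.324.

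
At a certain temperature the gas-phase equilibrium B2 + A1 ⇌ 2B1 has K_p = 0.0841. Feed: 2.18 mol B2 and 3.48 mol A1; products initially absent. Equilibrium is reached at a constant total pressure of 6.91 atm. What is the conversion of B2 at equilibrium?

Take 2.18 mol B2 as basis and let X be its fractional conversion, so ξ = 2.18X.
Species balance: n_B2 = 2.18 − 2.18X; n_A1 = 3.48 − 2.18X; n_B1 = 4.36X.
Total moles n_T = 5.66 (Δν = 0, constant).
With p_i = (n_i/n_T)P, K_p = p_B1^2 / (p_B2 p_A1).
This yields a degree-2 equation in X; solving on (0,1), X = 0.159.

X = 0.159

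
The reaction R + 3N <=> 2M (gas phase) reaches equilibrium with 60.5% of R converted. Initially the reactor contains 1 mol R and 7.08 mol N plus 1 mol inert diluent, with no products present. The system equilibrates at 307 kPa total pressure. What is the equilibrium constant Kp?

Basis: 1 mol R initially; let X = conversion of R. Extent ξ = X.
Moles: n_R = 1 − X; n_N = 7.08 − 3X; n_M = 2X; n_I = 1 (inert).
n_T = Σnᵢ = 9.08 − 2X.
At X = 0.605: n_R = 0.395, n_N = 5.27, n_M = 1.21, n_T = 7.87.
p_i = (n_i/n_T)·P. Kp = p_M^2 / (p_R p_N^3) = 1.67e-05 kPa^-2.

Kp = 1.67e-05 kPa^-2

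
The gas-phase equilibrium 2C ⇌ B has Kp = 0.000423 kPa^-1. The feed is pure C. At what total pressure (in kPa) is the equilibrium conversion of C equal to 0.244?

Let X = conversion of C (basis 1 mol C); extent of reaction ξ = 0.5X.
Mole table: n_C = 1 − X; n_B = 0.5X.
Summing: n_T = 1 − 0.5X.
Kp = p_B / (p_C^2) with p_i = (n_i/n_T)·P.
At X = 0.244: the mole-fraction product g(X) = Π y_i^ν_i = 0.1874. Since Kp = g(X)·P^{-1}, P = (g/Kp)^(1/1) = (0.1874/0.000423)^(1/1) = 443 kPa.

P = 443 kPa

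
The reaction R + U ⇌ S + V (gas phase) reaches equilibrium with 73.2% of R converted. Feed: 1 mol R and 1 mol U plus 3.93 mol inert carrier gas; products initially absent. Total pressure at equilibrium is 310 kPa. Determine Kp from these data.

Kp = 7.46

Take 1 mol R as basis and let X be its fractional conversion, so ξ = X.
Mole table: n_R = 1 − X; n_U = 1 − X; n_S = X; n_V = X; n_I = 3.93 (inert).
Since Δν = 0, n_T = 5.93 throughout.
At X = 0.732: n_R = 0.268, n_U = 0.268, n_S = 0.732, n_V = 0.732, n_T = 5.93.
p_i = (n_i/n_T)·P. Kp = p_S p_V / (p_R p_U) = 7.46.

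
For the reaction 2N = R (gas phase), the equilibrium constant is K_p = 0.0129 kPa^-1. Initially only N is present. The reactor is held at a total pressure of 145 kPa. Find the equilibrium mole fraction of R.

y_R = 0.489

Take 1 mol N as basis and let X be its fractional conversion, so ξ = 0.5X.
Moles: n_N = 1 − X; n_R = 0.5X.
Total moles n_T = 1 − 0.5X.
y_i = n_i/n_T, p_i = y_i·P. K_p = p_R / (p_N^2).
Substituting and setting equal to 0.0129 kPa^-1 gives a polynomial in X; the root in (0,1) is X = 0.657.
Then n_R = 0.328, n_T = 0.672, so y_R = 0.489.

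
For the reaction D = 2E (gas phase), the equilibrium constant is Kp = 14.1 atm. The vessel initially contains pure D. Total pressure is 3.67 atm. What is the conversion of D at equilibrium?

X = 0.700

Take 1 mol D as basis and let X be its fractional conversion, so ξ = X.
Moles: n_D = 1 − X; n_E = 2X.
n_T = Σnᵢ = 1 + X.
Mole fractions y_i = n_i/n_T; Kp = p_E^2 / (p_D) with p_i = y_i·P.
Substituting and setting equal to 14.1 atm gives a polynomial in X; the root in (0,1) is X = 0.700.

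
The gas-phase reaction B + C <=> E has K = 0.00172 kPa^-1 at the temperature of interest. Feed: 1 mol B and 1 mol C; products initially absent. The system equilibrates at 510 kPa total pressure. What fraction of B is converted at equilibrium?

X = 0.270

Take 1 mol B as basis and let X be its fractional conversion, so ξ = X.
Species balance: n_B = 1 − X; n_C = 1 − X; n_E = X.
Summing: n_T = 2 − X.
Mole fractions y_i = n_i/n_T; K = p_E / (p_B p_C) with p_i = y_i·P.
Equating to 0.00172 kPa^-1 and solving on 0 < X < 1: X = 0.270.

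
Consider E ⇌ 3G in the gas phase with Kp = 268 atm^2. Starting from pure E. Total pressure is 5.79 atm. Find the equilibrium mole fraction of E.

Take 1 mol E as basis and let X be its fractional conversion, so ξ = X.
Mole table: n_E = 1 − X; n_G = 3X.
Summing: n_T = 1 + 2X.
y_i = n_i/n_T, p_i = y_i·P. Kp = p_G^3 / (p_E).
Setting this equal to 268 atm^2 and taking the physical root (0 < X < 1) gives X = 0.764.
Then n_E = 0.236, n_T = 2.53, so y_E = 0.093.

y_E = 0.093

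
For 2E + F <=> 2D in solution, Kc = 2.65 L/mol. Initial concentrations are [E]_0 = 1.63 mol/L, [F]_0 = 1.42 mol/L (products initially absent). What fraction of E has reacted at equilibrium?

X = 0.610

Let X = conversion of E; extent ξ = 1.63X/2 mol/L.
Concentrations: [E] = 1.63 − 1.63X; [F] = 1.42 − 0.815X; [D] = 1.63X.
Kc = [D]^2 / ([E]^2 [F]).
Setting equal to 2.65 and solving for X on (0,1) gives X = 0.610.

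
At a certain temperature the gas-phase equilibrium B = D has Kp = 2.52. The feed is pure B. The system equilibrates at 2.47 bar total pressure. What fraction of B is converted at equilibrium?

Take 1 mol B as basis and let X be its fractional conversion, so ξ = X.
Moles: n_B = 1 − X; n_D = X.
n_T stays at 1 (no change in mole number).
y_i = n_i/n_T, p_i = y_i·P. Kp = p_D / (p_B).
Equating to 2.52 and solving on 0 < X < 1: X = 0.716.

X = 0.716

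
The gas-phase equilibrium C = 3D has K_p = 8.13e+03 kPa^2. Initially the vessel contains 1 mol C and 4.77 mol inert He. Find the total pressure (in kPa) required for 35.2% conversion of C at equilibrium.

P = 433 kPa

Let X = conversion of C (basis 1 mol C); extent of reaction ξ = X.
Moles: n_C = 1 − X; n_D = 3X; n_I = 4.77 (inert).
n_T = Σnᵢ = 5.77 + 2X.
K_p = p_D^3 / (p_C) with p_i = (n_i/n_T)·P.
At X = 0.352: the mole-fraction product g(X) = Π y_i^ν_i = 0.04336. Since K_p = g(X)·P^{2}, P = (K_p/g)^(1/2) = (8.13e+03/0.04336)^(1/2) = 433 kPa.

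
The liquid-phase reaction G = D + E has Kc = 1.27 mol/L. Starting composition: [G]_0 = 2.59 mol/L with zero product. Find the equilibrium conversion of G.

Let X = conversion of G; extent ξ = 2.59·X mol/L.
Concentrations: [G] = 2.59 − 2.59X; [D] = 2.59X; [E] = 2.59X.
Kc = [D] [E] / ([G]).
Equating to 1.27 mol/L: the physical root is X = 0.497.

X = 0.497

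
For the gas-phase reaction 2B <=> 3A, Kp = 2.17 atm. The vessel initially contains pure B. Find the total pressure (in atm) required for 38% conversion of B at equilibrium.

Take 1 mol B as basis and let X be its fractional conversion, so ξ = 0.5X.
Mole table: n_B = 1 − X; n_A = 1.5X.
Summing: n_T = 1 + 0.5X.
Kp = p_A^3 / (p_B^2) with p_i = (n_i/n_T)·P.
At X = 0.38: the mole-fraction product g(X) = Π y_i^ν_i = 0.4049. Since Kp = g(X)·P^{1}, P = (Kp/g)^(1/1) = (2.17/0.4049)^(1/1) = 5.36 atm.

P = 5.36 atm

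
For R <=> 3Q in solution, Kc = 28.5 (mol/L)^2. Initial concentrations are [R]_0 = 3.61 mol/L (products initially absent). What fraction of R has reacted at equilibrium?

Let X = conversion of R; extent ξ = 3.61·X mol/L.
Concentrations: [R] = 3.61 − 3.61X; [Q] = 10.8X.
Kc = [Q]^3 / ([R]).
This equals 28.5 at X = 0.371 (the root in 0 < X < 1).

X = 0.371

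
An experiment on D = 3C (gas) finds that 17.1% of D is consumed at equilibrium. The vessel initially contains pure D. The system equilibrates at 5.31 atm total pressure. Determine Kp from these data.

Kp = 2.55 atm^2

Let X = conversion of D (basis 1 mol D); extent of reaction ξ = X.
Moles: n_D = 1 − X; n_C = 3X.
Total moles n_T = 1 + 2X.
At X = 0.171: n_D = 0.829, n_C = 0.513, n_T = 1.34.
p_i = (n_i/n_T)·P. Kp = p_C^3 / (p_D) = 2.55 atm^2.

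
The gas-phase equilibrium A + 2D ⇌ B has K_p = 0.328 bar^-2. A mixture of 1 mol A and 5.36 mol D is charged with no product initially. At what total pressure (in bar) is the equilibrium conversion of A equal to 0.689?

P = 3.25 bar

Let X = conversion of A (basis 1 mol A); extent of reaction ξ = X.
At extent ξ: n_A = 1 − X; n_D = 5.36 − 2X; n_B = X.
Summing: n_T = 6.36 − 2X.
K_p = p_B / (p_A p_D^2) with p_i = (n_i/n_T)·P.
At X = 0.689: the mole-fraction product g(X) = Π y_i^ν_i = 3.468. Since K_p = g(X)·P^{-2}, P = (g/K_p)^(1/2) = (3.468/0.328)^(1/2) = 3.25 bar.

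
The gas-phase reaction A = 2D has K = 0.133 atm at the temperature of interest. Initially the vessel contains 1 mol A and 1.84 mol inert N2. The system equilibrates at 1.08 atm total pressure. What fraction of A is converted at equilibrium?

Let X = conversion of A (basis 1 mol A); extent of reaction ξ = X.
Moles: n_A = 1 − X; n_D = 2X; n_I = 1.84 (inert).
Summing: n_T = 2.84 + X.
With p_i = (n_i/n_T)P, K = p_D^2 / (p_A).
Setting this equal to 0.133 atm and taking the physical root (0 < X < 1) gives X = 0.265.

X = 0.265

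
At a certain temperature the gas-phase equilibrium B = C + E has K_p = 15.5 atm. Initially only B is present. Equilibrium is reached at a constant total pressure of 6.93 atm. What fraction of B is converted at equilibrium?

X = 0.831

Take 1 mol B as basis and let X be its fractional conversion, so ξ = X.
Moles: n_B = 1 − X; n_C = X; n_E = X.
Summing: n_T = 1 + X.
y_i = n_i/n_T, p_i = y_i·P. K_p = p_C p_E / (p_B).
Setting this equal to 15.5 atm and taking the physical root (0 < X < 1) gives X = 0.831.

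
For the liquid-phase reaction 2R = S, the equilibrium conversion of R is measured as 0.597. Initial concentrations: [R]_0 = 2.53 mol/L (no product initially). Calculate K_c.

K_c = 0.726 L/mol

Let X = conversion of R.
Concentrations: [R] = 2.53 − 2.53X; [S] = 1.26X.
At X = 0.597: [R] = 1.02, [S] = 0.755.
K_c = [S] / ([R]^2) = 0.726 L/mol.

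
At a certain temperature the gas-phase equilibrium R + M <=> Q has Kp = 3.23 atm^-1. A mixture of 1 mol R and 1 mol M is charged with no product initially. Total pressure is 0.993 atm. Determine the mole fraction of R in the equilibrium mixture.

y_R = 0.328

Let X = conversion of R (basis 1 mol R); extent of reaction ξ = X.
Mole table: n_R = 1 − X; n_M = 1 − X; n_Q = X.
Summing: n_T = 2 − X.
With p_i = (n_i/n_T)P, Kp = p_Q / (p_R p_M).
Substituting and setting equal to 3.23 atm^-1 gives a polynomial in X; the root in (0,1) is X = 0.512.
Then n_R = 0.488, n_T = 1.49, so y_R = 0.328.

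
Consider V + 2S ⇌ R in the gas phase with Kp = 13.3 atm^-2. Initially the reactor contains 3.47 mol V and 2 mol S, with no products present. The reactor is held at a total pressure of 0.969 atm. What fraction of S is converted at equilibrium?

Let X = conversion of S (basis 2 mol S); extent of reaction ξ = X.
At extent ξ: n_V = 3.47 − X; n_S = 2 − 2X; n_R = X.
n_T = Σnᵢ = 5.47 − 2X.
With p_i = (n_i/n_T)P, Kp = p_R / (p_V p_S^2).
This yields a degree-3 equation in X; solving on (0,1), X = 0.709.

X = 0.709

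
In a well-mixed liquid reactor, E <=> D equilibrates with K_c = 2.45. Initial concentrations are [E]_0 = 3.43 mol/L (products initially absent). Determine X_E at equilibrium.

Let X = conversion of E; extent ξ = 3.43·X mol/L.
Concentrations: [E] = 3.43 − 3.43X; [D] = 3.43X.
K_c = [D] / ([E]).
Solving K_c = 2.45 for X ∈ (0,1): X = 0.710.

X = 0.710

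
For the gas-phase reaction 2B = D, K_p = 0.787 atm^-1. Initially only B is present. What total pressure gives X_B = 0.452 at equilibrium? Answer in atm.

P = 0.74 atm

Take 1 mol B as basis and let X be its fractional conversion, so ξ = 0.5X.
Species balance: n_B = 1 − X; n_D = 0.5X.
Summing: n_T = 1 − 0.5X.
K_p = p_D / (p_B^2) with p_i = (n_i/n_T)·P.
At X = 0.452: the mole-fraction product g(X) = Π y_i^ν_i = 0.5825. Since K_p = g(X)·P^{-1}, P = (g/K_p)^(1/1) = (0.5825/0.787)^(1/1) = 0.74 atm.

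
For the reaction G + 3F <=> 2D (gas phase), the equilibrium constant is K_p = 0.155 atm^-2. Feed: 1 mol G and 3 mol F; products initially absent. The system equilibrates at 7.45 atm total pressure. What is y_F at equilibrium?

y_F = 0.470

Take 1 mol G as basis and let X be its fractional conversion, so ξ = X.
Mole table: n_G = 1 − X; n_F = 3 − 3X; n_D = 2X.
n_T = Σnᵢ = 4 − 2X.
y_i = n_i/n_T, p_i = y_i·P. K_p = p_D^2 / (p_G p_F^3).
Setting this equal to 0.155 atm^-2 and taking the physical root (0 < X < 1) gives X = 0.544.
Then n_F = 1.37, n_T = 2.91, so y_F = 0.470.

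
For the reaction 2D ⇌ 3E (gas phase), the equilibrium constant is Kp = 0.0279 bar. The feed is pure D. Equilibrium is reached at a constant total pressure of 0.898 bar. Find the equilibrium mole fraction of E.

Basis: 1 mol D initially; let X = conversion of D. Extent ξ = 0.5X.
Mole table: n_D = 1 − X; n_E = 1.5X.
n_T = Σnᵢ = 1 + 0.5X.
Mole fractions y_i = n_i/n_T; Kp = p_E^3 / (p_D^2) with p_i = y_i·P.
Equating to 0.0279 bar and solving on 0 < X < 1: X = 0.188.
Then n_E = 0.282, n_T = 1.09, so y_E = 0.258.

y_E = 0.258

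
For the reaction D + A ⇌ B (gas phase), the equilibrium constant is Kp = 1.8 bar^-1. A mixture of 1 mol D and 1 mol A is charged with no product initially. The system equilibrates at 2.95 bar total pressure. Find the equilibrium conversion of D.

Basis: 1 mol D initially; let X = conversion of D. Extent ξ = X.
Species balance: n_D = 1 − X; n_A = 1 − X; n_B = X.
Total moles n_T = 2 − X.
y_i = n_i/n_T, p_i = y_i·P. Kp = p_B / (p_D p_A).
Substituting and setting equal to 1.8 bar^-1 gives a polynomial in X; the root in (0,1) is X = 0.602.

X = 0.602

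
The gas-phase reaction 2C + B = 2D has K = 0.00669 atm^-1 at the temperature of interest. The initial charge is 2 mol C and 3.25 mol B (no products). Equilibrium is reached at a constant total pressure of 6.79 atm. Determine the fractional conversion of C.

X = 0.143

Take 2 mol C as basis and let X be its fractional conversion, so ξ = X.
Moles: n_C = 2 − 2X; n_B = 3.25 − X; n_D = 2X.
n_T = Σnᵢ = 5.25 − X.
y_i = n_i/n_T, p_i = y_i·P. K = p_D^2 / (p_C^2 p_B).
Substituting and setting equal to 0.00669 atm^-1 gives a polynomial in X; the root in (0,1) is X = 0.143.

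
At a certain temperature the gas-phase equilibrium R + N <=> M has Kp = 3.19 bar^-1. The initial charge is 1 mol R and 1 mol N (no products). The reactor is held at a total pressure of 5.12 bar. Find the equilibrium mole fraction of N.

y_N = 0.194

Let X = conversion of R (basis 1 mol R); extent of reaction ξ = X.
Species balance: n_R = 1 − X; n_N = 1 − X; n_M = X.
Summing: n_T = 2 − X.
With p_i = (n_i/n_T)P, Kp = p_M / (p_R p_N).
Substituting and setting equal to 3.19 bar^-1 gives a polynomial in X; the root in (0,1) is X = 0.760.
Then n_N = 0.24, n_T = 1.24, so y_N = 0.194.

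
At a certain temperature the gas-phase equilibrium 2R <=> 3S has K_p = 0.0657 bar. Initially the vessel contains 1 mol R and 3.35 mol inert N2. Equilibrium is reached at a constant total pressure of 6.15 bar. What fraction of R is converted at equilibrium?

Let X = conversion of R (basis 1 mol R); extent of reaction ξ = 0.5X.
Species balance: n_R = 1 − X; n_S = 1.5X; n_I = 3.35 (inert).
Total moles n_T = 4.35 + 0.5X.
With p_i = (n_i/n_T)P, K_p = p_S^3 / (p_R^2).
Setting this equal to 0.0657 bar and taking the physical root (0 < X < 1) gives X = 0.207.

X = 0.207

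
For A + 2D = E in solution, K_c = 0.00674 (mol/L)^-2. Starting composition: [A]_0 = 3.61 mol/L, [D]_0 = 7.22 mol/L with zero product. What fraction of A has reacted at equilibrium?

Let X = conversion of A; extent ξ = 3.61·X mol/L.
Concentrations: [A] = 3.61 − 3.61X; [D] = 7.22 − 7.22X; [E] = 3.61X.
K_c = [E] / ([A] [D]^2).
Equating to 0.00674 (mol/L)^-2: the physical root is X = 0.188.

X = 0.188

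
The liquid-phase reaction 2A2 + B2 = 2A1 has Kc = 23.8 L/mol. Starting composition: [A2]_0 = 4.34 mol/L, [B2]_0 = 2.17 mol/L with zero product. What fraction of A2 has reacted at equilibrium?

Let X = conversion of A2; extent ξ = 4.34X/2 mol/L.
Concentrations: [A2] = 4.34 − 4.34X; [B2] = 2.17 − 2.17X; [A1] = 4.34X.
Kc = [A1]^2 / ([A2]^2 [B2]).
This equals 23.8 at X = 0.774 (the root in 0 < X < 1).

X = 0.774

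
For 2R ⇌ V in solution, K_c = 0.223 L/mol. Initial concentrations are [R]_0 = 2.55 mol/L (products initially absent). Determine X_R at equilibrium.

X = 0.404

Let X = conversion of R; extent ξ = 2.55X/2 mol/L.
Concentrations: [R] = 2.55 − 2.55X; [V] = 1.27X.
K_c = [V] / ([R]^2).
Setting equal to 0.223 and solving for X on (0,1) gives X = 0.404.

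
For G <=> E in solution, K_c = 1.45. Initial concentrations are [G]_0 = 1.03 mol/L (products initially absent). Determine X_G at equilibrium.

X = 0.592

Let X = conversion of G; extent ξ = 1.03·X mol/L.
Concentrations: [G] = 1.03 − 1.03X; [E] = 1.03X.
K_c = [E] / ([G]).
Equating to 1.45: the physical root is X = 0.592.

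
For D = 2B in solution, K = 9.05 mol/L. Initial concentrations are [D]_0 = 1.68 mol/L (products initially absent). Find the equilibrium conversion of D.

X = 0.668

Let X = conversion of D; extent ξ = 1.68·X mol/L.
Concentrations: [D] = 1.68 − 1.68X; [B] = 3.36X.
K = [B]^2 / ([D]).
Equating to 9.05 mol/L: the physical root is X = 0.668.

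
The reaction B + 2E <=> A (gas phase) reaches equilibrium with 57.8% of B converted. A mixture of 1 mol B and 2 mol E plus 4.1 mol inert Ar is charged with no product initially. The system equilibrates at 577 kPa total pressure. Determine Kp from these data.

Let X = conversion of B (basis 1 mol B); extent of reaction ξ = X.
Species balance: n_B = 1 − X; n_E = 2 − 2X; n_A = X; n_I = 4.1 (inert).
Summing: n_T = 7.1 − 2X.
At X = 0.578: n_B = 0.422, n_E = 0.844, n_A = 0.578, n_T = 5.94.
p_i = (n_i/n_T)·P. Kp = p_A / (p_B p_E^2) = 0.000204 kPa^-2.

Kp = 0.000204 kPa^-2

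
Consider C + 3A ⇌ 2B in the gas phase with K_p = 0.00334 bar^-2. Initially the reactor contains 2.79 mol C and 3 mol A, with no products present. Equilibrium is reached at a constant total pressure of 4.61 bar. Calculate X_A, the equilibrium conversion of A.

X = 0.158

Take 3 mol A as basis and let X be its fractional conversion, so ξ = X.
Moles: n_C = 2.79 − X; n_A = 3 − 3X; n_B = 2X.
n_T = Σnᵢ = 5.79 − 2X.
y_i = n_i/n_T, p_i = y_i·P. K_p = p_B^2 / (p_C p_A^3).
Setting this equal to 0.00334 bar^-2 and taking the physical root (0 < X < 1) gives X = 0.158.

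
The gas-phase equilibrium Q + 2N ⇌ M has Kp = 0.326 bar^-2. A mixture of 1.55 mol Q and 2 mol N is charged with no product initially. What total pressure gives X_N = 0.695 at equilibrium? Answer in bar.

Let X = conversion of N (basis 2 mol N); extent of reaction ξ = X.
Moles: n_Q = 1.55 − X; n_N = 2 − 2X; n_M = X.
n_T = Σnᵢ = 3.55 − 2X.
Kp = p_M / (p_Q p_N^2) with p_i = (n_i/n_T)·P.
At X = 0.695: the mole-fraction product g(X) = Π y_i^ν_i = 10.19. Since Kp = g(X)·P^{-2}, P = (g/Kp)^(1/2) = (10.19/0.326)^(1/2) = 5.59 bar.

P = 5.59 bar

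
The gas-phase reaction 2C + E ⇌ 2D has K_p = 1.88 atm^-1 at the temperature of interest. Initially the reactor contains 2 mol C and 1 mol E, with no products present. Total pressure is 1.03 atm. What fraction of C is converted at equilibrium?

Take 2 mol C as basis and let X be its fractional conversion, so ξ = X.
At extent ξ: n_C = 2 − 2X; n_E = 1 − X; n_D = 2X.
n_T = Σnᵢ = 3 − X.
With p_i = (n_i/n_T)P, K_p = p_D^2 / (p_C^2 p_E).
Setting this equal to 1.88 atm^-1 and taking the physical root (0 < X < 1) gives X = 0.401.

X = 0.401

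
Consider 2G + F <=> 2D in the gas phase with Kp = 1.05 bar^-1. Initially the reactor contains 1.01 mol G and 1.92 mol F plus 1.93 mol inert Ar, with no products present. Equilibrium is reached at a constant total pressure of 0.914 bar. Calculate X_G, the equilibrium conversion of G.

Take 1.01 mol G as basis and let X be its fractional conversion, so ξ = 0.505X.
At extent ξ: n_G = 1.01 − 1.01X; n_F = 1.92 − 0.505X; n_D = 1.01X; n_I = 1.93 (inert).
Total moles n_T = 4.86 − 0.505X.
Mole fractions y_i = n_i/n_T; Kp = p_D^2 / (p_G^2 p_F) with p_i = y_i·P.
Setting this equal to 1.05 bar^-1 and taking the physical root (0 < X < 1) gives X = 0.374.

X = 0.374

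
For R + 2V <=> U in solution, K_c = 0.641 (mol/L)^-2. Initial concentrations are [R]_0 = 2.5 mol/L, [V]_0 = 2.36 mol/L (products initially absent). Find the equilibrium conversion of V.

X = 0.648

Let X = conversion of V; extent ξ = 2.36X/2 mol/L.
Concentrations: [R] = 2.5 − 1.18X; [V] = 2.36 − 2.36X; [U] = 1.18X.
K_c = [U] / ([R] [V]^2).
This equals 0.641 at X = 0.648 (the root in 0 < X < 1).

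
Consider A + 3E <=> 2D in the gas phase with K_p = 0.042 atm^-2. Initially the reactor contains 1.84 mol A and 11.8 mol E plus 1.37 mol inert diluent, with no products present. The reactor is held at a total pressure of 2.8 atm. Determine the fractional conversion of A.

X = 0.373

Basis: 1.84 mol A initially; let X = conversion of A. Extent ξ = 1.84X.
Mole table: n_A = 1.84 − 1.84X; n_E = 11.8 − 5.52X; n_D = 3.68X; n_I = 1.37 (inert).
Summing: n_T = 15 − 3.68X.
Mole fractions y_i = n_i/n_T; K_p = p_D^2 / (p_A p_E^3) with p_i = y_i·P.
Substituting and setting equal to 0.042 atm^-2 gives a polynomial in X; the root in (0,1) is X = 0.373.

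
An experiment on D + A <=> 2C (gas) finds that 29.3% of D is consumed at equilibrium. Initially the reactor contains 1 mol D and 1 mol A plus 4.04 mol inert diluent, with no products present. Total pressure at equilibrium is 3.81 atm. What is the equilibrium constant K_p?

Let X = conversion of D (basis 1 mol D); extent of reaction ξ = X.
Species balance: n_D = 1 − X; n_A = 1 − X; n_C = 2X; n_I = 4.04 (inert).
n_T stays at 6.04 (no change in mole number).
At X = 0.293: n_D = 0.707, n_A = 0.707, n_C = 0.586, n_T = 6.04.
p_i = (n_i/n_T)·P. K_p = p_C^2 / (p_D p_A) = 0.687.

K_p = 0.687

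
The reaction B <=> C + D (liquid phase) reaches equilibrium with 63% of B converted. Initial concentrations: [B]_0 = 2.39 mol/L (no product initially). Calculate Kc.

Let X = conversion of B.
Concentrations: [B] = 2.39 − 2.39X; [C] = 2.39X; [D] = 2.39X.
At X = 0.63: [B] = 0.884, [C] = 1.51, [D] = 1.51.
Kc = [C] [D] / ([B]) = 2.56 mol/L.

Kc = 2.56 mol/L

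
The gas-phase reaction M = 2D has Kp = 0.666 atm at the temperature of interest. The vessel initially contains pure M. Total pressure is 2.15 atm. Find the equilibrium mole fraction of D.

y_D = 0.423

Basis: 1 mol M initially; let X = conversion of M. Extent ξ = X.
Moles: n_M = 1 − X; n_D = 2X.
n_T = Σnᵢ = 1 + X.
y_i = n_i/n_T, p_i = y_i·P. Kp = p_D^2 / (p_M).
Setting this equal to 0.666 atm and taking the physical root (0 < X < 1) gives X = 0.268.
Then n_D = 0.536, n_T = 1.27, so y_D = 0.423.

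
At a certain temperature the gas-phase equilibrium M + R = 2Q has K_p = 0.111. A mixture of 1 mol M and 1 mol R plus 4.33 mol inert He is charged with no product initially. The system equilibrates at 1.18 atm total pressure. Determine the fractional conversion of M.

X = 0.143

Take 1 mol M as basis and let X be its fractional conversion, so ξ = X.
Species balance: n_M = 1 − X; n_R = 1 − X; n_Q = 2X; n_I = 4.33 (inert).
n_T stays at 6.33 (no change in mole number).
With p_i = (n_i/n_T)P, K_p = p_Q^2 / (p_M p_R).
Equating to 0.111 and solving on 0 < X < 1: X = 0.143.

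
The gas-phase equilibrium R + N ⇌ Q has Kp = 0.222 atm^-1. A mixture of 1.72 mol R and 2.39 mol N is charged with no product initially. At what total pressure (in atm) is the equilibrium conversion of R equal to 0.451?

Take 1.72 mol R as basis and let X be its fractional conversion, so ξ = 1.72X.
Species balance: n_R = 1.72 − 1.72X; n_N = 2.39 − 1.72X; n_Q = 1.72X.
Summing: n_T = 4.11 − 1.72X.
Kp = p_Q / (p_R p_N) with p_i = (n_i/n_T)·P.
At X = 0.451: the mole-fraction product g(X) = Π y_i^ν_i = 1.697. Since Kp = g(X)·P^{-1}, P = (g/Kp)^(1/1) = (1.697/0.222)^(1/1) = 7.64 atm.

P = 7.64 atm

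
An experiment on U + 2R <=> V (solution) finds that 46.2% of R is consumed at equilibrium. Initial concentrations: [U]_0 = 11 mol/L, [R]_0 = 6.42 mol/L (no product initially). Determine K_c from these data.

K_c = 0.0131 (mol/L)^-2

Let X = conversion of R.
Concentrations: [U] = 11 − 3.21X; [R] = 6.42 − 6.42X; [V] = 3.21X.
At X = 0.462: [U] = 9.52, [R] = 3.45, [V] = 1.48.
K_c = [V] / ([U] [R]^2) = 0.0131 (mol/L)^-2.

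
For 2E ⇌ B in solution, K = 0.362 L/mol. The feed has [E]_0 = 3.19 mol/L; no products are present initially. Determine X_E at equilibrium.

Let X = conversion of E; extent ξ = 3.19X/2 mol/L.
Concentrations: [E] = 3.19 − 3.19X; [B] = 1.59X.
K = [B] / ([E]^2).
Solving K = 0.362 for X ∈ (0,1): X = 0.524.

X = 0.524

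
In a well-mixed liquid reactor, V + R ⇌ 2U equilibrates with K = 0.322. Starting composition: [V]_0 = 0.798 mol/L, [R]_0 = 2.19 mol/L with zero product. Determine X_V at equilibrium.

Let X = conversion of V; extent ξ = 0.798·X mol/L.
Concentrations: [V] = 0.798 − 0.798X; [R] = 2.19 − 0.798X; [U] = 1.6X.
K = [U]^2 / ([V] [R]).
This equals 0.322 at X = 0.353 (the root in 0 < X < 1).

X = 0.353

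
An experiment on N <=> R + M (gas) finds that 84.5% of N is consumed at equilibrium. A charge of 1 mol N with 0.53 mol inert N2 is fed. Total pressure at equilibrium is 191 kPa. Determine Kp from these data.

Kp = 370 kPa

Let X = conversion of N (basis 1 mol N); extent of reaction ξ = X.
Mole table: n_N = 1 − X; n_R = X; n_M = X; n_I = 0.53 (inert).
Total moles n_T = 1.53 + X.
At X = 0.845: n_N = 0.155, n_R = 0.845, n_M = 0.845, n_T = 2.38.
p_i = (n_i/n_T)·P. Kp = p_R p_M / (p_N) = 370 kPa.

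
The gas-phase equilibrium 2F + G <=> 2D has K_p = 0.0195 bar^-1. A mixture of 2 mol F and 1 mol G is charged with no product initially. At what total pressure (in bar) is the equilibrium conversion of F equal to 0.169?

Basis: 2 mol F initially; let X = conversion of F. Extent ξ = X.
Species balance: n_F = 2 − 2X; n_G = 1 − X; n_D = 2X.
Total moles n_T = 3 − X.
K_p = p_D^2 / (p_F^2 p_G) with p_i = (n_i/n_T)·P.
At X = 0.169: the mole-fraction product g(X) = Π y_i^ν_i = 0.1409. Since K_p = g(X)·P^{-1}, P = (g/K_p)^(1/1) = (0.1409/0.0195)^(1/1) = 7.23 bar.

P = 7.23 bar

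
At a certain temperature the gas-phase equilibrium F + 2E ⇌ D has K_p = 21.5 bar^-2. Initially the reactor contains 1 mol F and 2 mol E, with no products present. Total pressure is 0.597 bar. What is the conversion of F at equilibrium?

X = 0.601

Take 1 mol F as basis and let X be its fractional conversion, so ξ = X.
Moles: n_F = 1 − X; n_E = 2 − 2X; n_D = X.
n_T = Σnᵢ = 3 − 2X.
With p_i = (n_i/n_T)P, K_p = p_D / (p_F p_E^2).
Setting this equal to 21.5 bar^-2 and taking the physical root (0 < X < 1) gives X = 0.601.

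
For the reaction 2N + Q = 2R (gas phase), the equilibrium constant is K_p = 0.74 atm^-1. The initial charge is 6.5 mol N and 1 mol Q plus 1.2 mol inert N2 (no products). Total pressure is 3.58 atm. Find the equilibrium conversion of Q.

Let X = conversion of Q (basis 1 mol Q); extent of reaction ξ = X.
Mole table: n_N = 6.5 − 2X; n_Q = 1 − X; n_R = 2X; n_I = 1.2 (inert).
n_T = Σnᵢ = 8.7 − X.
With p_i = (n_i/n_T)P, K_p = p_R^2 / (p_N^2 p_Q).
This yields a degree-3 equation in X; solving on (0,1), X = 0.739.

X = 0.739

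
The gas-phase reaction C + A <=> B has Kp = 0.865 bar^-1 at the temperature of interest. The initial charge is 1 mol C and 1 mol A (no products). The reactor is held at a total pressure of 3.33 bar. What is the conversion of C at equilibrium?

Take 1 mol C as basis and let X be its fractional conversion, so ξ = X.
Species balance: n_C = 1 − X; n_A = 1 − X; n_B = X.
Summing: n_T = 2 − X.
y_i = n_i/n_T, p_i = y_i·P. Kp = p_B / (p_C p_A).
Setting this equal to 0.865 bar^-1 and taking the physical root (0 < X < 1) gives X = 0.492.

X = 0.492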